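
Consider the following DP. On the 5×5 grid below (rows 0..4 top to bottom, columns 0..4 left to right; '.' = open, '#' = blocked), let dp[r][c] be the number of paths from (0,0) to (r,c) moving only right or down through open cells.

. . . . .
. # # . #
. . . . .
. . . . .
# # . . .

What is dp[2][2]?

r\c   0   1   2   3   4
  0   1   1   1   1   1
  1   1   0   0   1   0
  2   1   1   1   2   2
  3   1   2   3   5   7
  4   0   0   3   8  15

1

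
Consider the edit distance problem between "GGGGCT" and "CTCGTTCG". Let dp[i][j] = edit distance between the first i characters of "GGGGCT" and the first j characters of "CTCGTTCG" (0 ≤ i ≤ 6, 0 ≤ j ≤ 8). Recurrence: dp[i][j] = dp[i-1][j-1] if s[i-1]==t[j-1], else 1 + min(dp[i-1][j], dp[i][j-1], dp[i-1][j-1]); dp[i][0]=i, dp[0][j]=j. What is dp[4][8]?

   ''  C  T  C  G  T  T  C  G
''  0  1  2  3  4  5  6  7  8
 G  1  1  2  3  3  4  5  6  7
 G  2  2  2  3  3  4  5  6  6
 G  3  3  3  3  3  4  5  6  6
 G  4  4  4  4  3  4  5  6  6
 C  5  4  5  4  4  4  5  5  6
 T  6  5  4  5  5  4  4  5  6

6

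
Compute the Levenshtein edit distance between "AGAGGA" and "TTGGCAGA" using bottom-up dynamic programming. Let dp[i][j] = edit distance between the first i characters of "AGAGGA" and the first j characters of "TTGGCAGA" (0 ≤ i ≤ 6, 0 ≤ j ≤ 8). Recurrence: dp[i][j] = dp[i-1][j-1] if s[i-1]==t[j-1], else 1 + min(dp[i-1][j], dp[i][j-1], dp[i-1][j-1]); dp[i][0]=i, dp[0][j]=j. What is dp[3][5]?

   ''  T  T  G  G  C  A  G  A
''  0  1  2  3  4  5  6  7  8
 A  1  1  2  3  4  5  5  6  7
 G  2  2  2  2  3  4  5  5  6
 A  3  3  3  3  3  4  4  5  5
 G  4  4  4  3  3  4  5  4  5
 G  5  5  5  4  3  4  5  5  5
 A  6  6  6  5  4  4  4  5  5

4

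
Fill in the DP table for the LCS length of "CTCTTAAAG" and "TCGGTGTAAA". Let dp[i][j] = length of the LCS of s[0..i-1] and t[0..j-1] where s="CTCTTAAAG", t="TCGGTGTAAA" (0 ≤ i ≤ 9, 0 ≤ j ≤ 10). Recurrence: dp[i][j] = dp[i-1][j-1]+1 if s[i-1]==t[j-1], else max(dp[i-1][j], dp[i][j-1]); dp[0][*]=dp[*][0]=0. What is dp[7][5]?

3

   ''  T  C  G  G  T  G  T  A  A  A
''  0  0  0  0  0  0  0  0  0  0  0
 C  0  0  1  1  1  1  1  1  1  1  1
 T  0  1  1  1  1  2  2  2  2  2  2
 C  0  1  2  2  2  2  2  2  2  2  2
 T  0  1  2  2  2  3  3  3  3  3  3
 T  0  1  2  2  2  3  3  4  4  4  4
 A  0  1  2  2  2  3  3  4  5  5  5
 A  0  1  2  2  2  3  3  4  5  6  6
 A  0  1  2  2  2  3  3  4  5  6  7
 G  0  1  2  3  3  3  4  4  5  6  7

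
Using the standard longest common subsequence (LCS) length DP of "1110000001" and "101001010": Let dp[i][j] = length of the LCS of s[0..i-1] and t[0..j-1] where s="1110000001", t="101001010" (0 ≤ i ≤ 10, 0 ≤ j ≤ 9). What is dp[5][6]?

   ''  1  0  1  0  0  1  0  1  0
''  0  0  0  0  0  0  0  0  0  0
 1  0  1  1  1  1  1  1  1  1  1
 1  0  1  1  2  2  2  2  2  2  2
 1  0  1  1  2  2  2  3  3  3  3
 0  0  1  2  2  3  3  3  4  4  4
 0  0  1  2  2  3  4  4  4  4  5
 0  0  1  2  2  3  4  4  5  5  5
 0  0  1  2  2  3  4  4  5  5  6
 0  0  1  2  2  3  4  4  5  5  6
 0  0  1  2  2  3  4  4  5  5  6
 1  0  1  2  3  3  4  5  5  6  6

4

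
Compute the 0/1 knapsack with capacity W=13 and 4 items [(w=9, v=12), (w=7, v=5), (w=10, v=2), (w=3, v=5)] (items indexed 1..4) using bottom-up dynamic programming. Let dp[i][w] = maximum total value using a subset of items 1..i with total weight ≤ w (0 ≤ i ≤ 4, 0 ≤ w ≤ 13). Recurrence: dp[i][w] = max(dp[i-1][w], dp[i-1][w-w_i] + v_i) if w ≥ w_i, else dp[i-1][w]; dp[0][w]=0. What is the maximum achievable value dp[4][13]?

i\w   0   1   2   3   4   5   6   7   8   9  10  11  12  13
  0   0   0   0   0   0   0   0   0   0   0   0   0   0   0
  1   0   0   0   0   0   0   0   0   0  12  12  12  12  12
  2   0   0   0   0   0   0   0   5   5  12  12  12  12  12
  3   0   0   0   0   0   0   0   5   5  12  12  12  12  12
  4   0   0   0   5   5   5   5   5   5  12  12  12  17  17

17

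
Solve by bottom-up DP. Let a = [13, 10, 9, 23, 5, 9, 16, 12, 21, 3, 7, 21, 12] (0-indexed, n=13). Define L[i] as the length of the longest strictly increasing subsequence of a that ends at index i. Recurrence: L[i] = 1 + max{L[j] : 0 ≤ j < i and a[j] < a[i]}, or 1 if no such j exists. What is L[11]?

4

   i    0    1    2    3    4    5    6    7    8    9   10   11   12
a[i]   13   10    9   23    5    9   16   12   21    3    7   21   12
L[i]    1    1    1    2    1    2    3    3    4    1    2    4    3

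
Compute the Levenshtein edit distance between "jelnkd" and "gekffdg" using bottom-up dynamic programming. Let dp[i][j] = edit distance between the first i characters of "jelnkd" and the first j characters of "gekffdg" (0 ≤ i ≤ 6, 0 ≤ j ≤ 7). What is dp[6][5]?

   ''  g  e  k  f  f  d  g
''  0  1  2  3  4  5  6  7
 j  1  1  2  3  4  5  6  7
 e  2  2  1  2  3  4  5  6
 l  3  3  2  2  3  4  5  6
 n  4  4  3  3  3  4  5  6
 k  5  5  4  3  4  4  5  6
 d  6  6  5  4  4  5  4  5

5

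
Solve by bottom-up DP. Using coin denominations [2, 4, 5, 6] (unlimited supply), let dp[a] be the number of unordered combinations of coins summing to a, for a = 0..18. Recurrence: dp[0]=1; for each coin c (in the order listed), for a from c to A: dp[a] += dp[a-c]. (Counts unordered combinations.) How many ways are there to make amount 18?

after  coin     0     1     2     3     4     5     6     7     8     9    10    11    12    13    14    15    16    17    18
          2     1     0     1     0     1     0     1     0     1     0     1     0     1     0     1     0     1     0     1
          4     1     0     1     0     2     0     2     0     3     0     3     0     4     0     4     0     5     0     5
          5     1     0     1     0     2     1     2     1     3     2     4     2     5     3     6     4     7     5     8
          6     1     0     1     0     2     1     3     1     4     2     6     3     8     4    10     6    13     8    16

16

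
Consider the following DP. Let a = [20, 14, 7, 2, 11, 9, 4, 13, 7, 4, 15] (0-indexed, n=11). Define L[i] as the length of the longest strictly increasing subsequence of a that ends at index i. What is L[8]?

3

   i    0    1    2    3    4    5    6    7    8    9   10
a[i]   20   14    7    2   11    9    4   13    7    4   15
L[i]    1    1    1    1    2    2    2    3    3    2    4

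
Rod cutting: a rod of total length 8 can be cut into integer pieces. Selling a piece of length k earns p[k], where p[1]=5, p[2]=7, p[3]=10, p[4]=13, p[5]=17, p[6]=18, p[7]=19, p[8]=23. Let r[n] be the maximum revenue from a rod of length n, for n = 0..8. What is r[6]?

   n    0    1    2    3    4    5    6    7    8
r[n]    0    5   10   15   20   25   30   35   40

30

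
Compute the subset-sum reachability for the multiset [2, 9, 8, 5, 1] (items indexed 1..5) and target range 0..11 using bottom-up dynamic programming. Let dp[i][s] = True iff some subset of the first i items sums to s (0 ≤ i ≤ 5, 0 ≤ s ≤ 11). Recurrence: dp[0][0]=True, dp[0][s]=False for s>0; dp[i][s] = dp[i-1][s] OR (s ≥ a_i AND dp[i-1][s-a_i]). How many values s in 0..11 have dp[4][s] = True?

8

i\s   0   1   2   3   4   5   6   7   8   9  10  11
  0   T   F   F   F   F   F   F   F   F   F   F   F
  1   T   F   T   F   F   F   F   F   F   F   F   F
  2   T   F   T   F   F   F   F   F   F   T   F   T
  3   T   F   T   F   F   F   F   F   T   T   T   T
  4   T   F   T   F   F   T   F   T   T   T   T   T
  5   T   T   T   T   F   T   T   T   T   T   T   T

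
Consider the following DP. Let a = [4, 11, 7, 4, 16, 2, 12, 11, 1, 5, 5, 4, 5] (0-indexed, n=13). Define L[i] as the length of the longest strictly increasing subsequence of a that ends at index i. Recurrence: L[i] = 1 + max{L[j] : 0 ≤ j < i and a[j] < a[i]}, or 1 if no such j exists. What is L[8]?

1

   i    0    1    2    3    4    5    6    7    8    9   10   11   12
a[i]    4   11    7    4   16    2   12   11    1    5    5    4    5
L[i]    1    2    2    1    3    1    3    3    1    2    2    2    3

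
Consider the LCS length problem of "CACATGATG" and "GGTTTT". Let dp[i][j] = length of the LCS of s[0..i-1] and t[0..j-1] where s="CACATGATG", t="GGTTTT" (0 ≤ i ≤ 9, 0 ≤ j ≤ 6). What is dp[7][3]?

1

   ''  G  G  T  T  T  T
''  0  0  0  0  0  0  0
 C  0  0  0  0  0  0  0
 A  0  0  0  0  0  0  0
 C  0  0  0  0  0  0  0
 A  0  0  0  0  0  0  0
 T  0  0  0  1  1  1  1
 G  0  1  1  1  1  1  1
 A  0  1  1  1  1  1  1
 T  0  1  1  2  2  2  2
 G  0  1  2  2  2  2  2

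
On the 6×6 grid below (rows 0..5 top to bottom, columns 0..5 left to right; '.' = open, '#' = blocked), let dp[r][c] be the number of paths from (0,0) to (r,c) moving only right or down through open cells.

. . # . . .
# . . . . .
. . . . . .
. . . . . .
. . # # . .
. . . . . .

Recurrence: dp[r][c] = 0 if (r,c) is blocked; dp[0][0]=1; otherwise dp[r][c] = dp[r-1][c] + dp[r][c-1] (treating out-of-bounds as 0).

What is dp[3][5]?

15

r\c   0   1   2   3   4   5
  0   1   1   0   0   0   0
  1   0   1   1   1   1   1
  2   0   1   2   3   4   5
  3   0   1   3   6  10  15
  4   0   1   0   0  10  25
  5   0   1   1   1  11  36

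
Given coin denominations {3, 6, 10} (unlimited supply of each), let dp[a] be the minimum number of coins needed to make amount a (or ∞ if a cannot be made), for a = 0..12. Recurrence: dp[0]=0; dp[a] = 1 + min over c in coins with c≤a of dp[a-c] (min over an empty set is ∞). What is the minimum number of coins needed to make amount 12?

2

 a  0  1  2  3  4  5  6  7  8  9 10 11 12
dp  0  -  -  1  -  -  1  -  -  2  1  -  2
(- denotes ∞ / unreachable)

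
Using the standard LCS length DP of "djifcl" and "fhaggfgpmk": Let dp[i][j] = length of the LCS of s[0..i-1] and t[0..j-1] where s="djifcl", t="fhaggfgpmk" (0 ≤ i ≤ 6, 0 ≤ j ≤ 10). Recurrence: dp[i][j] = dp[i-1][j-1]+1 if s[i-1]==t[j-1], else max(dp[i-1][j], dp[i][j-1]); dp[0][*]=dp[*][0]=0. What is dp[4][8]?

1

   ''  f  h  a  g  g  f  g  p  m  k
''  0  0  0  0  0  0  0  0  0  0  0
 d  0  0  0  0  0  0  0  0  0  0  0
 j  0  0  0  0  0  0  0  0  0  0  0
 i  0  0  0  0  0  0  0  0  0  0  0
 f  0  1  1  1  1  1  1  1  1  1  1
 c  0  1  1  1  1  1  1  1  1  1  1
 l  0  1  1  1  1  1  1  1  1  1  1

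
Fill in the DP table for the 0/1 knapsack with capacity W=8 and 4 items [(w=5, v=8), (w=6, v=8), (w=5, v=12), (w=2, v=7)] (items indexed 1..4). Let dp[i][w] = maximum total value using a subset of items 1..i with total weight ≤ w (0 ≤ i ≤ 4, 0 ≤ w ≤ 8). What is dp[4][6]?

i\w   0   1   2   3   4   5   6   7   8
  0   0   0   0   0   0   0   0   0   0
  1   0   0   0   0   0   8   8   8   8
  2   0   0   0   0   0   8   8   8   8
  3   0   0   0   0   0  12  12  12  12
  4   0   0   7   7   7  12  12  19  19

12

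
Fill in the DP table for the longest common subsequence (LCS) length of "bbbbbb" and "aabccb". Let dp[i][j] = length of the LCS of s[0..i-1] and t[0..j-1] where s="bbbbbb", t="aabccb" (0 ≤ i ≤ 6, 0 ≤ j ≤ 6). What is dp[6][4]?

   ''  a  a  b  c  c  b
''  0  0  0  0  0  0  0
 b  0  0  0  1  1  1  1
 b  0  0  0  1  1  1  2
 b  0  0  0  1  1  1  2
 b  0  0  0  1  1  1  2
 b  0  0  0  1  1  1  2
 b  0  0  0  1  1  1  2

1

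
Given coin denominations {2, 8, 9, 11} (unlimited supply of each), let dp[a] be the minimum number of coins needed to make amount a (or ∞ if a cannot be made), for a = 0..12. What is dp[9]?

 a  0  1  2  3  4  5  6  7  8  9 10 11 12
dp  0  -  1  -  2  -  3  -  1  1  2  1  3
(- denotes ∞ / unreachable)

1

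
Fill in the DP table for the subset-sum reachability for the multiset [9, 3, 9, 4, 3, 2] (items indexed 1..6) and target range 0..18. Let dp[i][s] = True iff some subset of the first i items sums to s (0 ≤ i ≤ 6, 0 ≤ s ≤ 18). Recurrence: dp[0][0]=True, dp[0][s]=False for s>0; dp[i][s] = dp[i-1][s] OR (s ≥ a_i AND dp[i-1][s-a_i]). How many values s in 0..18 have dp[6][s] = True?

18

i\s   0   1   2   3   4   5   6   7   8   9  10  11  12  13  14  15  16  17  18
  0   T   F   F   F   F   F   F   F   F   F   F   F   F   F   F   F   F   F   F
  1   T   F   F   F   F   F   F   F   F   T   F   F   F   F   F   F   F   F   F
  2   T   F   F   T   F   F   F   F   F   T   F   F   T   F   F   F   F   F   F
  3   T   F   F   T   F   F   F   F   F   T   F   F   T   F   F   F   F   F   T
  4   T   F   F   T   T   F   F   T   F   T   F   F   T   T   F   F   T   F   T
  5   T   F   F   T   T   F   T   T   F   T   T   F   T   T   F   T   T   F   T
  6   T   F   T   T   T   T   T   T   T   T   T   T   T   T   T   T   T   T   T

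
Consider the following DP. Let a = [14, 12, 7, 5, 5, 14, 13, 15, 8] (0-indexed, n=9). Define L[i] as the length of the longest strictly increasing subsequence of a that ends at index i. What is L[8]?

2

   i    0    1    2    3    4    5    6    7    8
a[i]   14   12    7    5    5   14   13   15    8
L[i]    1    1    1    1    1    2    2    3    2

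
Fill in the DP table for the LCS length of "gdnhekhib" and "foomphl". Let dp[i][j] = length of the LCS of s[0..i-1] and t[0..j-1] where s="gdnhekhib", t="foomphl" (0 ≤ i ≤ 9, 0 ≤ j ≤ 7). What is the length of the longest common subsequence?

1

   ''  f  o  o  m  p  h  l
''  0  0  0  0  0  0  0  0
 g  0  0  0  0  0  0  0  0
 d  0  0  0  0  0  0  0  0
 n  0  0  0  0  0  0  0  0
 h  0  0  0  0  0  0  1  1
 e  0  0  0  0  0  0  1  1
 k  0  0  0  0  0  0  1  1
 h  0  0  0  0  0  0  1  1
 i  0  0  0  0  0  0  1  1
 b  0  0  0  0  0  0  1  1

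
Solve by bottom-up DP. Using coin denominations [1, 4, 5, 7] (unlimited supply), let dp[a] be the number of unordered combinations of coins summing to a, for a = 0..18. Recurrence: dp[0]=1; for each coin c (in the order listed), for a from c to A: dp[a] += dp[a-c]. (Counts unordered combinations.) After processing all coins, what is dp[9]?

6

after  coin     0     1     2     3     4     5     6     7     8     9    10    11    12    13    14    15    16    17    18
          1     1     1     1     1     1     1     1     1     1     1     1     1     1     1     1     1     1     1     1
          4     1     1     1     1     2     2     2     2     3     3     3     3     4     4     4     4     5     5     5
          5     1     1     1     1     2     3     3     3     4     5     6     6     7     8     9    10    11    12    13
          7     1     1     1     1     2     3     3     4     5     6     7     8    10    11    13    15    17    19    21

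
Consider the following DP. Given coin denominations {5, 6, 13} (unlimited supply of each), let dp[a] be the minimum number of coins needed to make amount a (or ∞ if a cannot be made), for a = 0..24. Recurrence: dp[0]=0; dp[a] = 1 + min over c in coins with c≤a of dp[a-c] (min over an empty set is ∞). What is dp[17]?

 a  0  1  2  3  4  5  6  7  8  9 10 11 12 13 14 15 16 17 18 19 20 21 22 23 24
dp  0  -  -  -  -  1  1  -  -  -  2  2  2  1  -  3  3  3  2  2  4  4  4  3  3
(- denotes ∞ / unreachable)

3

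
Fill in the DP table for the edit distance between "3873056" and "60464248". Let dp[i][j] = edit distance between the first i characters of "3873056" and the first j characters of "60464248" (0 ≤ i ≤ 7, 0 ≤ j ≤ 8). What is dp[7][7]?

7

   ''  6  0  4  6  4  2  4  8
''  0  1  2  3  4  5  6  7  8
 3  1  1  2  3  4  5  6  7  8
 8  2  2  2  3  4  5  6  7  7
 7  3  3  3  3  4  5  6  7  8
 3  4  4  4  4  4  5  6  7  8
 0  5  5  4  5  5  5  6  7  8
 5  6  6  5  5  6  6  6  7  8
 6  7  6  6  6  5  6  7  7  8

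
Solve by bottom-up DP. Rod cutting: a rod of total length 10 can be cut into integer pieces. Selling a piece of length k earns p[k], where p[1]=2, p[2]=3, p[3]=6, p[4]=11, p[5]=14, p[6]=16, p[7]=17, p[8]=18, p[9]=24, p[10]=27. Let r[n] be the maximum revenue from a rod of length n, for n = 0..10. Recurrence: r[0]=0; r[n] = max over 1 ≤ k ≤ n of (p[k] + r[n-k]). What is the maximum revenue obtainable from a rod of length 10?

   n    0    1    2    3    4    5    6    7    8    9   10
r[n]    0    2    4    6   11   14   16   18   22   25   28

28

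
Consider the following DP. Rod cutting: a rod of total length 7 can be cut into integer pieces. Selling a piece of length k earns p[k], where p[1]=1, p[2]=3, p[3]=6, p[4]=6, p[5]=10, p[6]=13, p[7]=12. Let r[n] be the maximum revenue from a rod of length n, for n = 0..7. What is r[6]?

   n    0    1    2    3    4    5    6    7
r[n]    0    1    3    6    7   10   13   14

13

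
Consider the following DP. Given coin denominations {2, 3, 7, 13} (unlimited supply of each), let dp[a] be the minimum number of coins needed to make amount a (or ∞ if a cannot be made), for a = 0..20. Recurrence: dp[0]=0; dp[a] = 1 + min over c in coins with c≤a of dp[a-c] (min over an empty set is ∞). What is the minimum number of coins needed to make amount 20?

 a  0  1  2  3  4  5  6  7  8  9 10 11 12 13 14 15 16 17 18 19 20
dp  0  -  1  1  2  2  2  1  3  2  2  3  3  1  2  2  2  3  3  3  2
(- denotes ∞ / unreachable)

2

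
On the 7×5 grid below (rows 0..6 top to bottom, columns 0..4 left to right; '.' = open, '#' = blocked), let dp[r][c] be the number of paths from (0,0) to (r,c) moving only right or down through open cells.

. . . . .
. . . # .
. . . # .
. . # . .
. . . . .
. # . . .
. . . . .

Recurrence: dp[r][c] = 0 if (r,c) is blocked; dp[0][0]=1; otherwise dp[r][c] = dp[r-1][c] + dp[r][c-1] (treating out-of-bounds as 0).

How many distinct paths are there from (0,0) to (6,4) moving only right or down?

r\c   0   1   2   3   4
  0   1   1   1   1   1
  1   1   2   3   0   1
  2   1   3   6   0   1
  3   1   4   0   0   1
  4   1   5   5   5   6
  5   1   0   5  10  16
  6   1   1   6  16  32

32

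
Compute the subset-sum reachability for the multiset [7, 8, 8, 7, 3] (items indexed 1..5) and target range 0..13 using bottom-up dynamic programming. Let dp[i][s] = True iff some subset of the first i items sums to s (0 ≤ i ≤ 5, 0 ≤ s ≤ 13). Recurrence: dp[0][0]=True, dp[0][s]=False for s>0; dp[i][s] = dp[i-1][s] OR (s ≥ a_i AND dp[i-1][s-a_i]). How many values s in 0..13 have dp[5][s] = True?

6

i\s   0   1   2   3   4   5   6   7   8   9  10  11  12  13
  0   T   F   F   F   F   F   F   F   F   F   F   F   F   F
  1   T   F   F   F   F   F   F   T   F   F   F   F   F   F
  2   T   F   F   F   F   F   F   T   T   F   F   F   F   F
  3   T   F   F   F   F   F   F   T   T   F   F   F   F   F
  4   T   F   F   F   F   F   F   T   T   F   F   F   F   F
  5   T   F   F   T   F   F   F   T   T   F   T   T   F   F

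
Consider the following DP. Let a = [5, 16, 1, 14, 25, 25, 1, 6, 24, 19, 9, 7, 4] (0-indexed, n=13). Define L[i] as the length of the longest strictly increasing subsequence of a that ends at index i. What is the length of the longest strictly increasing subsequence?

   i    0    1    2    3    4    5    6    7    8    9   10   11   12
a[i]    5   16    1   14   25   25    1    6   24   19    9    7    4
L[i]    1    2    1    2    3    3    1    2    3    3    3    3    2

3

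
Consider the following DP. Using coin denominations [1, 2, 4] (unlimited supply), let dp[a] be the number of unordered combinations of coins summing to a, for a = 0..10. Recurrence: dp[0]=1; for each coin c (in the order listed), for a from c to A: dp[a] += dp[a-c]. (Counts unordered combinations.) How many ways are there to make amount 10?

12

after  coin     0     1     2     3     4     5     6     7     8     9    10
          1     1     1     1     1     1     1     1     1     1     1     1
          2     1     1     2     2     3     3     4     4     5     5     6
          4     1     1     2     2     4     4     6     6     9     9    12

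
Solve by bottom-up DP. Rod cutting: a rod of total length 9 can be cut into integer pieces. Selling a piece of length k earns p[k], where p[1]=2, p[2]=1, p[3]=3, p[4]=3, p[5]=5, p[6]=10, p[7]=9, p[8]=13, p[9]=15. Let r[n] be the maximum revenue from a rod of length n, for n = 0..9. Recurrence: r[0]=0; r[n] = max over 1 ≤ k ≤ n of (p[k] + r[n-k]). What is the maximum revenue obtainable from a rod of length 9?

18

   n    0    1    2    3    4    5    6    7    8    9
r[n]    0    2    4    6    8   10   12   14   16   18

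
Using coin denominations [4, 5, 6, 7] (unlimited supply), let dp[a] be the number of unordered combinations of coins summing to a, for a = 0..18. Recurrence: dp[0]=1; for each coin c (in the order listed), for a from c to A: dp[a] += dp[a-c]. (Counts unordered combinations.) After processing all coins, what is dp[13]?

after  coin     0     1     2     3     4     5     6     7     8     9    10    11    12    13    14    15    16    17    18
          4     1     0     0     0     1     0     0     0     1     0     0     0     1     0     0     0     1     0     0
          5     1     0     0     0     1     1     0     0     1     1     1     0     1     1     1     1     1     1     1
          6     1     0     0     0     1     1     1     0     1     1     2     1     2     1     2     2     3     2     3
          7     1     0     0     0     1     1     1     1     1     1     2     2     3     2     3     3     4     4     5

2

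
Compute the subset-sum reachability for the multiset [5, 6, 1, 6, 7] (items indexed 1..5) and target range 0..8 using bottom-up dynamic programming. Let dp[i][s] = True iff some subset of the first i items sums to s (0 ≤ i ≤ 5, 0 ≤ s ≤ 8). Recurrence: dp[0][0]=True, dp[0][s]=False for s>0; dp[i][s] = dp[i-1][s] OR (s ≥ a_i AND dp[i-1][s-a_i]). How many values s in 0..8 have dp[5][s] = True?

i\s   0   1   2   3   4   5   6   7   8
  0   T   F   F   F   F   F   F   F   F
  1   T   F   F   F   F   T   F   F   F
  2   T   F   F   F   F   T   T   F   F
  3   T   T   F   F   F   T   T   T   F
  4   T   T   F   F   F   T   T   T   F
  5   T   T   F   F   F   T   T   T   T

6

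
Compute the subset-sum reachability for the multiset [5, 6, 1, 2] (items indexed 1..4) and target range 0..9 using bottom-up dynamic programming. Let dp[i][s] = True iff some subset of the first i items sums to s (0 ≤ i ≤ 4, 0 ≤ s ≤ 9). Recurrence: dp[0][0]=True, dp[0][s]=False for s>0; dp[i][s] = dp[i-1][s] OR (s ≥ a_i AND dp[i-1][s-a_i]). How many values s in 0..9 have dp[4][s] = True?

i\s   0   1   2   3   4   5   6   7   8   9
  0   T   F   F   F   F   F   F   F   F   F
  1   T   F   F   F   F   T   F   F   F   F
  2   T   F   F   F   F   T   T   F   F   F
  3   T   T   F   F   F   T   T   T   F   F
  4   T   T   T   T   F   T   T   T   T   T

9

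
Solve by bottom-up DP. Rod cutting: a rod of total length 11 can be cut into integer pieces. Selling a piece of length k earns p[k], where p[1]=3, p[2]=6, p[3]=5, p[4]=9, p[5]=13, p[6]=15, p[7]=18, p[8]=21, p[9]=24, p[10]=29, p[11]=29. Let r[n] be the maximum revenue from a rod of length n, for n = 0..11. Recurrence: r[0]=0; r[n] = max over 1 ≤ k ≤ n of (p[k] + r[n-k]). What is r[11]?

33

   n    0    1    2    3    4    5    6    7    8    9   10   11
r[n]    0    3    6    9   12   15   18   21   24   27   30   33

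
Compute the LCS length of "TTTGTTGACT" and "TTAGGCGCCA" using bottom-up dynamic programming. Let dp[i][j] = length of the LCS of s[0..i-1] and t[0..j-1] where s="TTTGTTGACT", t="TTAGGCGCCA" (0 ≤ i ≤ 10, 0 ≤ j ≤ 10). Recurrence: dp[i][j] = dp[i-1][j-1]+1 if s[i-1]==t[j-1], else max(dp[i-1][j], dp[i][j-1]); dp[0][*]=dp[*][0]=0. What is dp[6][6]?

3

   ''  T  T  A  G  G  C  G  C  C  A
''  0  0  0  0  0  0  0  0  0  0  0
 T  0  1  1  1  1  1  1  1  1  1  1
 T  0  1  2  2  2  2  2  2  2  2  2
 T  0  1  2  2  2  2  2  2  2  2  2
 G  0  1  2  2  3  3  3  3  3  3  3
 T  0  1  2  2  3  3  3  3  3  3  3
 T  0  1  2  2  3  3  3  3  3  3  3
 G  0  1  2  2  3  4  4  4  4  4  4
 A  0  1  2  3  3  4  4  4  4  4  5
 C  0  1  2  3  3  4  5  5  5  5  5
 T  0  1  2  3  3  4  5  5  5  5  5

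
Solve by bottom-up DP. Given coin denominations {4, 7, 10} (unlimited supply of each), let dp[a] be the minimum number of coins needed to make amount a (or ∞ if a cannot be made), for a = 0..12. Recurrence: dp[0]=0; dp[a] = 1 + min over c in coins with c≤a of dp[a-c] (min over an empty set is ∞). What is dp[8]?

 a  0  1  2  3  4  5  6  7  8  9 10 11 12
dp  0  -  -  -  1  -  -  1  2  -  1  2  3
(- denotes ∞ / unreachable)

2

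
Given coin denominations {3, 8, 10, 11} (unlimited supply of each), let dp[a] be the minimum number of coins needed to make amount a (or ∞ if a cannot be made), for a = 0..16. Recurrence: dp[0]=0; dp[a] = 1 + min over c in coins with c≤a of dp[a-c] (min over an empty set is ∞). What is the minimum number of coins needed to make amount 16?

 a  0  1  2  3  4  5  6  7  8  9 10 11 12 13 14 15 16
dp  0  -  -  1  -  -  2  -  1  3  1  1  4  2  2  5  2
(- denotes ∞ / unreachable)

2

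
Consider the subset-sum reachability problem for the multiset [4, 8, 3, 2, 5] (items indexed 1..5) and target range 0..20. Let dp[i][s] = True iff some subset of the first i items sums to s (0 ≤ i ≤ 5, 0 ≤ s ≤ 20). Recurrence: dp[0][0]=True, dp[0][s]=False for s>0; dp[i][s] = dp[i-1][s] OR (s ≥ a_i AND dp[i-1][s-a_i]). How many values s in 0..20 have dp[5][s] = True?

i\s   0   1   2   3   4   5   6   7   8   9  10  11  12  13  14  15  16  17  18  19  20
  0   T   F   F   F   F   F   F   F   F   F   F   F   F   F   F   F   F   F   F   F   F
  1   T   F   F   F   T   F   F   F   F   F   F   F   F   F   F   F   F   F   F   F   F
  2   T   F   F   F   T   F   F   F   T   F   F   F   T   F   F   F   F   F   F   F   F
  3   T   F   F   T   T   F   F   T   T   F   F   T   T   F   F   T   F   F   F   F   F
  4   T   F   T   T   T   T   T   T   T   T   T   T   T   T   T   T   F   T   F   F   F
  5   T   F   T   T   T   T   T   T   T   T   T   T   T   T   T   T   T   T   T   T   T

20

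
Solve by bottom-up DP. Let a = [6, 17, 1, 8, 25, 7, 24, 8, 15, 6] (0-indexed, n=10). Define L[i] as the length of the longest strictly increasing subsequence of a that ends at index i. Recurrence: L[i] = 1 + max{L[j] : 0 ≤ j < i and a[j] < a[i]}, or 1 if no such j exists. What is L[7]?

   i    0    1    2    3    4    5    6    7    8    9
a[i]    6   17    1    8   25    7   24    8   15    6
L[i]    1    2    1    2    3    2    3    3    4    2

3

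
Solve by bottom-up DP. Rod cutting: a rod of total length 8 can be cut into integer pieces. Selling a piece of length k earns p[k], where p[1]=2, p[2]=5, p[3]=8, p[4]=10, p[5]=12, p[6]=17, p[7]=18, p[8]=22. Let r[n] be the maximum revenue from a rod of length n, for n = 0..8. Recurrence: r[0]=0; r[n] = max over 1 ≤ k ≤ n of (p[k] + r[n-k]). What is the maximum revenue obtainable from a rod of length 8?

   n    0    1    2    3    4    5    6    7    8
r[n]    0    2    5    8   10   13   17   19   22

22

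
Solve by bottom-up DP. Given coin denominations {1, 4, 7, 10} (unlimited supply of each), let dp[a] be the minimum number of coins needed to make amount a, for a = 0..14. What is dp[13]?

4

 a  0  1  2  3  4  5  6  7  8  9 10 11 12 13 14
dp  0  1  2  3  1  2  3  1  2  3  1  2  3  4  2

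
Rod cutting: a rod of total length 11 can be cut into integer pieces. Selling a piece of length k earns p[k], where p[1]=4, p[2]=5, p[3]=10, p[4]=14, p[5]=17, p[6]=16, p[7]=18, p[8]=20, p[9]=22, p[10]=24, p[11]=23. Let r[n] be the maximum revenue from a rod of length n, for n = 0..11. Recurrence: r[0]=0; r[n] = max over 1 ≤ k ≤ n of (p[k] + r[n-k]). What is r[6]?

   n    0    1    2    3    4    5    6    7    8    9   10   11
r[n]    0    4    8   12   16   20   24   28   32   36   40   44

24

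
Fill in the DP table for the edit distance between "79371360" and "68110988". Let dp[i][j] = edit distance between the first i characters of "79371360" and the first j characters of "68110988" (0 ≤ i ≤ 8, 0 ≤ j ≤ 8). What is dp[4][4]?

   ''  6  8  1  1  0  9  8  8
''  0  1  2  3  4  5  6  7  8
 7  1  1  2  3  4  5  6  7  8
 9  2  2  2  3  4  5  5  6  7
 3  3  3  3  3  4  5  6  6  7
 7  4  4  4  4  4  5  6  7  7
 1  5  5  5  4  4  5  6  7  8
 3  6  6  6  5  5  5  6  7  8
 6  7  6  7  6  6  6  6  7  8
 0  8  7  7  7  7  6  7  7  8

4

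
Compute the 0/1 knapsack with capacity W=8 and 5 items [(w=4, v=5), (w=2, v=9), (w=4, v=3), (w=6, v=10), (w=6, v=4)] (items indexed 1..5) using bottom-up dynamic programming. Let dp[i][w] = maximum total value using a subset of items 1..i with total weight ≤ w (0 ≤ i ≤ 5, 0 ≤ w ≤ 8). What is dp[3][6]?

i\w   0   1   2   3   4   5   6   7   8
  0   0   0   0   0   0   0   0   0   0
  1   0   0   0   0   5   5   5   5   5
  2   0   0   9   9   9   9  14  14  14
  3   0   0   9   9   9   9  14  14  14
  4   0   0   9   9   9   9  14  14  19
  5   0   0   9   9   9   9  14  14  19

14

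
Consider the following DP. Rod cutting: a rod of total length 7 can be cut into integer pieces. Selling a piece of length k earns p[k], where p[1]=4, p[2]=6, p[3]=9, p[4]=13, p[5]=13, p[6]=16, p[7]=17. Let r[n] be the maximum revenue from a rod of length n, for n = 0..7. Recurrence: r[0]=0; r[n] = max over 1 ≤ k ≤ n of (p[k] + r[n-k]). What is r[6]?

   n    0    1    2    3    4    5    6    7
r[n]    0    4    8   12   16   20   24   28

24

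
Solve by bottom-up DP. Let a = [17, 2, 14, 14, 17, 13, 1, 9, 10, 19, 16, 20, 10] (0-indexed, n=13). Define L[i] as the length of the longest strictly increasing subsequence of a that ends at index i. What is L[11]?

   i    0    1    2    3    4    5    6    7    8    9   10   11   12
a[i]   17    2   14   14   17   13    1    9   10   19   16   20   10
L[i]    1    1    2    2    3    2    1    2    3    4    4    5    3

5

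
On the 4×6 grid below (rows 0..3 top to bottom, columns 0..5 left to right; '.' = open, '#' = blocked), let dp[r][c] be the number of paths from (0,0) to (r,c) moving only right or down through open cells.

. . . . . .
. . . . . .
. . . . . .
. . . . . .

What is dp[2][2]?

r\c   0   1   2   3   4   5
  0   1   1   1   1   1   1
  1   1   2   3   4   5   6
  2   1   3   6  10  15  21
  3   1   4  10  20  35  56

6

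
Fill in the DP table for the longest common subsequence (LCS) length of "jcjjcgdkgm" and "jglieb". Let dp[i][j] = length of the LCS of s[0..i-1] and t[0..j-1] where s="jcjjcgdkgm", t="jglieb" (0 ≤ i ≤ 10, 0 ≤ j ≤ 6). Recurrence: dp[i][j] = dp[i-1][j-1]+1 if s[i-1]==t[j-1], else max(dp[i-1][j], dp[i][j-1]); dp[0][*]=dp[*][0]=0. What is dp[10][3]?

2

   ''  j  g  l  i  e  b
''  0  0  0  0  0  0  0
 j  0  1  1  1  1  1  1
 c  0  1  1  1  1  1  1
 j  0  1  1  1  1  1  1
 j  0  1  1  1  1  1  1
 c  0  1  1  1  1  1  1
 g  0  1  2  2  2  2  2
 d  0  1  2  2  2  2  2
 k  0  1  2  2  2  2  2
 g  0  1  2  2  2  2  2
 m  0  1  2  2  2  2  2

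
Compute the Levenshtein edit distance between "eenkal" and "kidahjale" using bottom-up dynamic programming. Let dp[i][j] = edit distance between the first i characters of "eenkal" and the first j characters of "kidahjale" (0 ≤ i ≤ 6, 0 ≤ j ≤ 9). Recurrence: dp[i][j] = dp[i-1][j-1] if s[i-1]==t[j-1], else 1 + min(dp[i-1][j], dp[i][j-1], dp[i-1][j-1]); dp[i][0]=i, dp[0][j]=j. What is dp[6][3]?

5

   ''  k  i  d  a  h  j  a  l  e
''  0  1  2  3  4  5  6  7  8  9
 e  1  1  2  3  4  5  6  7  8  8
 e  2  2  2  3  4  5  6  7  8  8
 n  3  3  3  3  4  5  6  7  8  9
 k  4  3  4  4  4  5  6  7  8  9
 a  5  4  4  5  4  5  6  6  7  8
 l  6  5  5  5  5  5  6  7  6  7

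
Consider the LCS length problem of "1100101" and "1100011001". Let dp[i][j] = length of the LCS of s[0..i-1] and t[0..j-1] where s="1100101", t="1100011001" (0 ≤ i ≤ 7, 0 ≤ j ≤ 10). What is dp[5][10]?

5

   ''  1  1  0  0  0  1  1  0  0  1
''  0  0  0  0  0  0  0  0  0  0  0
 1  0  1  1  1  1  1  1  1  1  1  1
 1  0  1  2  2  2  2  2  2  2  2  2
 0  0  1  2  3  3  3  3  3  3  3  3
 0  0  1  2  3  4  4  4  4  4  4  4
 1  0  1  2  3  4  4  5  5  5  5  5
 0  0  1  2  3  4  5  5  5  6  6  6
 1  0  1  2  3  4  5  6  6  6  6  7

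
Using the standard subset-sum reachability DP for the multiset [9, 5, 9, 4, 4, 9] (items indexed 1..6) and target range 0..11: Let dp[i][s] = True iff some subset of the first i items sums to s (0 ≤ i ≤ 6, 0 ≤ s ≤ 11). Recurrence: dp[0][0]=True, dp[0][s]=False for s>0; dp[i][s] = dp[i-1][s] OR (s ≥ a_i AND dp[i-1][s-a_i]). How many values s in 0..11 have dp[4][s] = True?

i\s   0   1   2   3   4   5   6   7   8   9  10  11
  0   T   F   F   F   F   F   F   F   F   F   F   F
  1   T   F   F   F   F   F   F   F   F   T   F   F
  2   T   F   F   F   F   T   F   F   F   T   F   F
  3   T   F   F   F   F   T   F   F   F   T   F   F
  4   T   F   F   F   T   T   F   F   F   T   F   F
  5   T   F   F   F   T   T   F   F   T   T   F   F
  6   T   F   F   F   T   T   F   F   T   T   F   F

4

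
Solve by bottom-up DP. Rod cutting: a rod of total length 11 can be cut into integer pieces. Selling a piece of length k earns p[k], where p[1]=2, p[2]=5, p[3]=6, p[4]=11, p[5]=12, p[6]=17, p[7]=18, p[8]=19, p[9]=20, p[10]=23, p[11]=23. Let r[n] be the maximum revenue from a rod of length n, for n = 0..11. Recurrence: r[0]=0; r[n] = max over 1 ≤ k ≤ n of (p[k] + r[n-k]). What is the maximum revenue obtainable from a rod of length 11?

30

   n    0    1    2    3    4    5    6    7    8    9   10   11
r[n]    0    2    5    7   11   13   17   19   22   24   28   30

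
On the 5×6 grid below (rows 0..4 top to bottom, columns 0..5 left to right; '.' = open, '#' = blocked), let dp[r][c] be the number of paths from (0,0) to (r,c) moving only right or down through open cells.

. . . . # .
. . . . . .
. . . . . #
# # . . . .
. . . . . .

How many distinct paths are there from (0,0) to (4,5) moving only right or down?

r\c   0   1   2   3   4   5
  0   1   1   1   1   0   0
  1   1   2   3   4   4   4
  2   1   3   6  10  14   0
  3   0   0   6  16  30  30
  4   0   0   6  22  52  82

82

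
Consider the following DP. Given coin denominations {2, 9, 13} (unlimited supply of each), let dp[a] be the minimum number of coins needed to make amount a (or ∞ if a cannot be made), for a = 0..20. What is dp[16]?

8

 a  0  1  2  3  4  5  6  7  8  9 10 11 12 13 14 15 16 17 18 19 20
dp  0  -  1  -  2  -  3  -  4  1  5  2  6  1  7  2  8  3  2  4  3
(- denotes ∞ / unreachable)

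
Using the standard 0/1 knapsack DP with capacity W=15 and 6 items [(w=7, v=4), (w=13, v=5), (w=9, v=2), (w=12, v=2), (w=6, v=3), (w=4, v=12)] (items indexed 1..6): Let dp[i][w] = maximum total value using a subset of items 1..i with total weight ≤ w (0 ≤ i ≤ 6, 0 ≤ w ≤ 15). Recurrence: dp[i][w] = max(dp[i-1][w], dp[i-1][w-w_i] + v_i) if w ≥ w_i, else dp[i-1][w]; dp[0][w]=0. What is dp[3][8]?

4

i\w   0   1   2   3   4   5   6   7   8   9  10  11  12  13  14  15
  0   0   0   0   0   0   0   0   0   0   0   0   0   0   0   0   0
  1   0   0   0   0   0   0   0   4   4   4   4   4   4   4   4   4
  2   0   0   0   0   0   0   0   4   4   4   4   4   4   5   5   5
  3   0   0   0   0   0   0   0   4   4   4   4   4   4   5   5   5
  4   0   0   0   0   0   0   0   4   4   4   4   4   4   5   5   5
  5   0   0   0   0   0   0   3   4   4   4   4   4   4   7   7   7
  6   0   0   0   0  12  12  12  12  12  12  15  16  16  16  16  16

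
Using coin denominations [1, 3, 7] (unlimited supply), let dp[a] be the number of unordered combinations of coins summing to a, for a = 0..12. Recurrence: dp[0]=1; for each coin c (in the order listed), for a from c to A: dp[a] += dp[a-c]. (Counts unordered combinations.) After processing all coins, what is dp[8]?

4

after  coin     0     1     2     3     4     5     6     7     8     9    10    11    12
          1     1     1     1     1     1     1     1     1     1     1     1     1     1
          3     1     1     1     2     2     2     3     3     3     4     4     4     5
          7     1     1     1     2     2     2     3     4     4     5     6     6     7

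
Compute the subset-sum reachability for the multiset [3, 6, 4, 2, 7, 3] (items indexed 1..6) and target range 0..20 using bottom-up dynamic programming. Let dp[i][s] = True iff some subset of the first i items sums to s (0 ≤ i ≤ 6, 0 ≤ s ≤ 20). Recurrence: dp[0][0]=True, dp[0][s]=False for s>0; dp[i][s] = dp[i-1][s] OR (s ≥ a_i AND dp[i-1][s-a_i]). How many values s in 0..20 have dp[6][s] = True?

i\s   0   1   2   3   4   5   6   7   8   9  10  11  12  13  14  15  16  17  18  19  20
  0   T   F   F   F   F   F   F   F   F   F   F   F   F   F   F   F   F   F   F   F   F
  1   T   F   F   T   F   F   F   F   F   F   F   F   F   F   F   F   F   F   F   F   F
  2   T   F   F   T   F   F   T   F   F   T   F   F   F   F   F   F   F   F   F   F   F
  3   T   F   F   T   T   F   T   T   F   T   T   F   F   T   F   F   F   F   F   F   F
  4   T   F   T   T   T   T   T   T   T   T   T   T   T   T   F   T   F   F   F   F   F
  5   T   F   T   T   T   T   T   T   T   T   T   T   T   T   T   T   T   T   T   T   T
  6   T   F   T   T   T   T   T   T   T   T   T   T   T   T   T   T   T   T   T   T   T

20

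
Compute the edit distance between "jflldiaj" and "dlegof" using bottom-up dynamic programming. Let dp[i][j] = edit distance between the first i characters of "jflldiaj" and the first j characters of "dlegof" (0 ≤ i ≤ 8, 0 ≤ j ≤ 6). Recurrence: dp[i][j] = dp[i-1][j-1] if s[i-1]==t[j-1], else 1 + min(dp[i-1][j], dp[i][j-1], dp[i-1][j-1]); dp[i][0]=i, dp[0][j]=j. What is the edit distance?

   ''  d  l  e  g  o  f
''  0  1  2  3  4  5  6
 j  1  1  2  3  4  5  6
 f  2  2  2  3  4  5  5
 l  3  3  2  3  4  5  6
 l  4  4  3  3  4  5  6
 d  5  4  4  4  4  5  6
 i  6  5  5  5  5  5  6
 a  7  6  6  6  6  6  6
 j  8  7  7  7  7  7  7

7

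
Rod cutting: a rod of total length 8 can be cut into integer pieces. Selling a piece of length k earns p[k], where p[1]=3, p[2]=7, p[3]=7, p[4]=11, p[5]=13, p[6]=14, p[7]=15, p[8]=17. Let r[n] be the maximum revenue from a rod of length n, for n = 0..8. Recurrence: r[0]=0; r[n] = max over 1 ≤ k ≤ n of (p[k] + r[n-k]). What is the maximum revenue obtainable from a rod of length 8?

28

   n    0    1    2    3    4    5    6    7    8
r[n]    0    3    7   10   14   17   21   24   28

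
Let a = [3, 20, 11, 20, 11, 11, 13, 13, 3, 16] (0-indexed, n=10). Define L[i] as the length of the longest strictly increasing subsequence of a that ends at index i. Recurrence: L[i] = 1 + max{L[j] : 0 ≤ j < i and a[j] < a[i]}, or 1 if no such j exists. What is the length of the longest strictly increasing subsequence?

4

   i    0    1    2    3    4    5    6    7    8    9
a[i]    3   20   11   20   11   11   13   13    3   16
L[i]    1    2    2    3    2    2    3    3    1    4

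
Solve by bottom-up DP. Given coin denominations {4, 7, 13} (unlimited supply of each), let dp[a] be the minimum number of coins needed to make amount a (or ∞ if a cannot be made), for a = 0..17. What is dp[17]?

2

 a  0  1  2  3  4  5  6  7  8  9 10 11 12 13 14 15 16 17
dp  0  -  -  -  1  -  -  1  2  -  -  2  3  1  2  3  4  2
(- denotes ∞ / unreachable)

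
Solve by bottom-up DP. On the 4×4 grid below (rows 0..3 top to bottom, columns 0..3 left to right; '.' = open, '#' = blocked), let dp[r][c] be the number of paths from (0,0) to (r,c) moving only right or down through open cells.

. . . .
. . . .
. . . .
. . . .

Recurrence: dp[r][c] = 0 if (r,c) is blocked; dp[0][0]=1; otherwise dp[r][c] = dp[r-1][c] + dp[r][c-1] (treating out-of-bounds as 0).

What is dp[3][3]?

r\c   0   1   2   3
  0   1   1   1   1
  1   1   2   3   4
  2   1   3   6  10
  3   1   4  10  20

20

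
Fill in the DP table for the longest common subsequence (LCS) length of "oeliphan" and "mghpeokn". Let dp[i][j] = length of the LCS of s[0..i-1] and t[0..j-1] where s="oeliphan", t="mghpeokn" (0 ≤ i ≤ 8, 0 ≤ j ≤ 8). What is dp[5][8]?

   ''  m  g  h  p  e  o  k  n
''  0  0  0  0  0  0  0  0  0
 o  0  0  0  0  0  0  1  1  1
 e  0  0  0  0  0  1  1  1  1
 l  0  0  0  0  0  1  1  1  1
 i  0  0  0  0  0  1  1  1  1
 p  0  0  0  0  1  1  1  1  1
 h  0  0  0  1  1  1  1  1  1
 a  0  0  0  1  1  1  1  1  1
 n  0  0  0  1  1  1  1  1  2

1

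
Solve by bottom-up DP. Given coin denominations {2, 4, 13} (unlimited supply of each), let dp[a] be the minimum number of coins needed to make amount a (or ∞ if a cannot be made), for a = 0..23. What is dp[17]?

 a  0  1  2  3  4  5  6  7  8  9 10 11 12 13 14 15 16 17 18 19 20 21 22 23
dp  0  -  1  -  1  -  2  -  2  -  3  -  3  1  4  2  4  2  5  3  5  3  6  4
(- denotes ∞ / unreachable)

2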